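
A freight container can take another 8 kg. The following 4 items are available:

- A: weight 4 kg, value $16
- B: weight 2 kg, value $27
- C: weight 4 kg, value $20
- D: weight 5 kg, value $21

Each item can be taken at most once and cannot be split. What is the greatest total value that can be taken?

$48

Check high-value combinations within 8 kg:
- B+D: weight 2+5=7, value 27+21=48
- B+C: weight 2+4=6, value 27+20=47
- A+B: weight 4+2=6, value 16+27=43
- A+C: weight 4+4=8, value 16+20=36
- B: weight 2, value 27
Best: $48.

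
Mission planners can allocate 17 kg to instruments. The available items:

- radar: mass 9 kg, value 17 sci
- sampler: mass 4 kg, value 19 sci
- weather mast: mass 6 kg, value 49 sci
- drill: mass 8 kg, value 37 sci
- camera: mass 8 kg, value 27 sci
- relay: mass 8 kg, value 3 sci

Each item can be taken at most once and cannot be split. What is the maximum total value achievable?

This is a 0/1 knapsack; check combinations near the capacity.
- weather mast+drill: mass 6+8=14, value 49+37=86
- weather mast+camera: mass 6+8=14, value 49+27=76
- sampler+weather mast: mass 4+6=10, value 19+49=68
Best: 86 sci.

86 sci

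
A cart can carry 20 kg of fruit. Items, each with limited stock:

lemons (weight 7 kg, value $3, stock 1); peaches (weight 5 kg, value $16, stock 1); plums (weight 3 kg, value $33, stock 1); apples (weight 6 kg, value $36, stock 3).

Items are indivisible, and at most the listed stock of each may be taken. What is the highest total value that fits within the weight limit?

$121

Top feasible selections:
- 1×peaches + 1×plums + 2×apples: weight 20, value 121
- 3×apples: weight 18, value 108
- 1×plums + 2×apples: weight 15, value 105
- 1×peaches + 2×apples: weight 17, value 88
Best: $121.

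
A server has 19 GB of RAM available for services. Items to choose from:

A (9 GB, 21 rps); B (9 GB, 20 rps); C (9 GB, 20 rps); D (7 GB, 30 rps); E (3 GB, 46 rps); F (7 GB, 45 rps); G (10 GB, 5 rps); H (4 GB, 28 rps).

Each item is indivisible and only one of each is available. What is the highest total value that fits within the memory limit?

Check high-value combinations within 19 GB:
- D+E+F: memory 7+3+7=17, value 30+46+45=121
- E+F+H: memory 3+7+4=14, value 46+45+28=119
- A+E+F: memory 9+3+7=19, value 21+46+45=112
- B+E+F: memory 9+3+7=19, value 20+46+45=111
Best: 121 rps.

121 rps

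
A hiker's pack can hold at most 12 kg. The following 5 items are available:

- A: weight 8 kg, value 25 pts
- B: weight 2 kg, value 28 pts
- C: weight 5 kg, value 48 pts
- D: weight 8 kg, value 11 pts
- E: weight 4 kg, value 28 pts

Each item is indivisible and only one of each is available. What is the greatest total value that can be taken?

Check high-value combinations within 12 kg:
- B+C+E: weight 2+5+4=11, value 28+48+28=104
- B+C: weight 2+5=7, value 28+48=76
- C+E: weight 5+4=9, value 48+28=76
- B+E: weight 2+4=6, value 28+28=56
Best: 104 pts.

104 pts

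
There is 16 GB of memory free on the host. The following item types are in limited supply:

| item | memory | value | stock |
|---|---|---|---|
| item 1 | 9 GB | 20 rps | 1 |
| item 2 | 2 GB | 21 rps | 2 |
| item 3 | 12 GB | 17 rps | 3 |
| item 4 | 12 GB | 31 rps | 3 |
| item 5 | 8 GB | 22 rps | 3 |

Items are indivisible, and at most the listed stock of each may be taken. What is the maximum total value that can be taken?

73 rps

Best selections within memory 16 and stock limits:
- 2×item 2 + 1×item 4: memory 16, value 73
- 2×item 2 + 1×item 5: memory 12, value 64
- 1×item 1 + 2×item 2: memory 13, value 62
- 2×item 2 + 1×item 3: memory 16, value 59
Best: 73 rps.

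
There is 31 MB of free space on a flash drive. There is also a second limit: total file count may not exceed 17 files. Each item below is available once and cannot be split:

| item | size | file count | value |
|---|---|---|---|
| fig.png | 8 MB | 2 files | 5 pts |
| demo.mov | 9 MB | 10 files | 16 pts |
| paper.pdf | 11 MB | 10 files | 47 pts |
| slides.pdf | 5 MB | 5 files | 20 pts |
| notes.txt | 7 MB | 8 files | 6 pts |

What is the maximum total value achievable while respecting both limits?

72 pts

Feasible sets respecting both limits:
- fig.png+paper.pdf+slides.pdf: size 24, file count 17, value 72
- paper.pdf+slides.pdf: size 16, file count 15, value 67
- fig.png+paper.pdf: size 19, file count 12, value 52
Best: 72 pts.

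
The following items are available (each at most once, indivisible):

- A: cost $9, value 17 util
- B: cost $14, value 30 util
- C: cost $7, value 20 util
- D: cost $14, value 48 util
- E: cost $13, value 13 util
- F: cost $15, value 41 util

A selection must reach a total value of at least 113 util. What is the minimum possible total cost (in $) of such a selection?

Subsets with value ≥ 113, sorted by total cost:
- B+D+F: cost 43, value 119
- A+B+C+D: cost 44, value 115
Minimum cost: 43 $.

43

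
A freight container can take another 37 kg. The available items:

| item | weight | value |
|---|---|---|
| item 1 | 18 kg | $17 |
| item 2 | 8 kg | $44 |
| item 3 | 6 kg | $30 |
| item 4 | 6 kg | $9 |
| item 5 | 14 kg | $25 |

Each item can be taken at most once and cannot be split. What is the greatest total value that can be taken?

Check high-value combinations within 37 kg:
- item 2+item 3+item 4+item 5: weight 8+6+6+14=34, value 44+30+9+25=108
- item 2+item 3+item 5: weight 8+6+14=28, value 44+30+25=99
- item 1+item 2+item 3: weight 18+8+6=32, value 17+44+30=91
- item 2+item 3+item 4: weight 8+6+6=20, value 44+30+9=83
- item 2+item 4+item 5: weight 8+6+14=28, value 44+9+25=78
Best: $108.

$108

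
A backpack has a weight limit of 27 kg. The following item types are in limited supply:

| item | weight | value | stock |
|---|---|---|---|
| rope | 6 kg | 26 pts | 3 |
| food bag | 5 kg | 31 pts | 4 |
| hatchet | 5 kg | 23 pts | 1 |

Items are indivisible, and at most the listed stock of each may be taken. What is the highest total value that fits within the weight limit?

150 pts

Top feasible selections:
- 1×rope + 4×food bag: weight 26, value 150
- 4×food bag + 1×hatchet: weight 25, value 147
- 2×rope + 3×food bag: weight 27, value 145
Best: 150 pts.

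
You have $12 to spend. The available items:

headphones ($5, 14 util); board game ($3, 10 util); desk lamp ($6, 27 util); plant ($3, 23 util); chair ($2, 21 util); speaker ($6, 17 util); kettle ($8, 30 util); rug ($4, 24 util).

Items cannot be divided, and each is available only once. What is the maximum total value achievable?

78 util

Check high-value combinations within $12:
- board game+plant+chair+rug: cost 3+3+2+4=12, value 10+23+21+24=78
- desk lamp+chair+rug: cost 6+2+4=12, value 27+21+24=72
- desk lamp+plant+chair: cost 6+3+2=11, value 27+23+21=71
- plant+chair+rug: cost 3+2+4=9, value 23+21+24=68
- chair+speaker+rug: cost 2+6+4=12, value 21+17+24=62
Best: 78 util.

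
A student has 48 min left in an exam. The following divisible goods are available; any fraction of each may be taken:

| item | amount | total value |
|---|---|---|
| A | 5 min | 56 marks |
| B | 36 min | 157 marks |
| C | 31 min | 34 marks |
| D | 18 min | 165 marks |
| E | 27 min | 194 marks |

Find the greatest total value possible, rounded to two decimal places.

400.63

Take in order of value per unit:
- A (56/5 per unit): all 5 → value 56, running total 56.00
- D (165/18 per unit): all 18 → value 165, running total 221.00
- E (194/27 per unit): 25 of 27 → value 25×194/27 = 179.6296, running total 400.63
Total 400.63.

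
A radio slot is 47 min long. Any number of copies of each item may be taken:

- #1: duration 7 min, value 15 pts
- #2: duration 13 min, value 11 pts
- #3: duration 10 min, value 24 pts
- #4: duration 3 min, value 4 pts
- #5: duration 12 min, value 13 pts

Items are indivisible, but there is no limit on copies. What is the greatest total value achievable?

111 pts

Best value-per-unit is #3 at 24/10; filling with it alone gives 4×24 = 96.
Optimal mix: 1×#1 + 4×#3 → duration 47, value 111.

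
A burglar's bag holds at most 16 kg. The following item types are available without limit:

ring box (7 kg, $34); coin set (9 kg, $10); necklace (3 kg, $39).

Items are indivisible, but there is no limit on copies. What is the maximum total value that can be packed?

Best value-per-unit is necklace at 39/3, and filling with it alone uses weight 5×3=15. No mix of the others beats 5×39 = 195.

$195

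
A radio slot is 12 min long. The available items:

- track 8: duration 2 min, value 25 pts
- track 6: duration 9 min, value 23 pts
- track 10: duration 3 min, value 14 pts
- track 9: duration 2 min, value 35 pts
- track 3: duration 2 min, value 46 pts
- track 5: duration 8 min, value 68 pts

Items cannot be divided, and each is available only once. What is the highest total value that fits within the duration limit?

149 pts

This is a 0/1 knapsack; check combinations near the capacity.
- track 9+track 3+track 5: duration 2+2+8=12, value 35+46+68=149
- track 8+track 3+track 5: duration 2+2+8=12, value 25+46+68=139
- track 8+track 9+track 5: duration 2+2+8=12, value 25+35+68=128
- track 8+track 10+track 9+track 3: duration 2+3+2+2=9, value 25+14+35+46=120
- track 3+track 5: duration 2+8=10, value 46+68=114
Best: 149 pts.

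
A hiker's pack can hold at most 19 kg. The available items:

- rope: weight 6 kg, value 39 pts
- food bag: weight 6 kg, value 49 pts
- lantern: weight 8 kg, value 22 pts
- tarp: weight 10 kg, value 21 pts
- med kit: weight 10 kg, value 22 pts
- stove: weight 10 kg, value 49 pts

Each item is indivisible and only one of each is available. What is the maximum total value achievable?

98 pts

Check high-value combinations within 19 kg:
- food bag+stove: weight 6+10=16, value 49+49=98
- rope+food bag: weight 6+6=12, value 39+49=88
- rope+stove: weight 6+10=16, value 39+49=88
Best: 98 pts.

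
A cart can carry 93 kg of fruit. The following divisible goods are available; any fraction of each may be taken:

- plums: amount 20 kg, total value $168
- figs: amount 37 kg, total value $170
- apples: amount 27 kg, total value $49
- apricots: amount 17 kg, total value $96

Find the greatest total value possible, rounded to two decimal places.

Take in order of value per unit:
- plums (168/20 per unit): all 20 → value 168, running total 168.00
- apricots (96/17 per unit): all 17 → value 96, running total 264.00
- figs (170/37 per unit): all 37 → value 170, running total 434.00
- apples (49/27 per unit): 19 of 27 → value 19×49/27 = 34.4815, running total 468.48
Total 468.48.

468.48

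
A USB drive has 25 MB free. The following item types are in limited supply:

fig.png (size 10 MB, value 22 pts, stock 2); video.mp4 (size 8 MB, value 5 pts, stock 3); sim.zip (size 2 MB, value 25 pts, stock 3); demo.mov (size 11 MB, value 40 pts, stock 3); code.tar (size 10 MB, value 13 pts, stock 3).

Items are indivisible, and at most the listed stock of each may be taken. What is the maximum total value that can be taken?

Best selections within size 25 and stock limits:
- 1×video.mp4 + 3×sim.zip + 1×demo.mov: size 25, value 120
- 3×sim.zip + 1×demo.mov: size 17, value 115
Best: 120 pts.

120 pts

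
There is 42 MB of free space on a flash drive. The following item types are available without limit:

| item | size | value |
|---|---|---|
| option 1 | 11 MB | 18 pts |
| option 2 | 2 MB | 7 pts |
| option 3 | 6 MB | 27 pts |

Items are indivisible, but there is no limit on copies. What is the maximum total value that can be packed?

189 pts

Best value-per-unit is option 3 at 27/6, and filling with it alone uses size 7×6=42. No mix of the others beats 7×27 = 189.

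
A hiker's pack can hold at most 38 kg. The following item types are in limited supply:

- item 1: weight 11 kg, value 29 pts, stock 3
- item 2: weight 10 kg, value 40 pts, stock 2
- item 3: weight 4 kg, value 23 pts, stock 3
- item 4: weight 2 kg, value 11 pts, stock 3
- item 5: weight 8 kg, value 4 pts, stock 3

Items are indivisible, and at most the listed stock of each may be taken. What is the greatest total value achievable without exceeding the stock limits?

182 pts

Top feasible selections:
- 2×item 2 + 3×item 3 + 3×item 4: weight 38, value 182
- 2×item 2 + 3×item 3 + 2×item 4: weight 36, value 171
- 2×item 2 + 3×item 3 + 1×item 4: weight 34, value 160
- 1×item 1 + 1×item 2 + 3×item 3 + 2×item 4: weight 37, value 160
Best: 182 pts.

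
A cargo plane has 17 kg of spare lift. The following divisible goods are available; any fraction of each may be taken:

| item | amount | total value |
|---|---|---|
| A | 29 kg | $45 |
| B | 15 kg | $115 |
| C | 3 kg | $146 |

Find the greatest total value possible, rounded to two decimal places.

Take in order of value per unit:
- C (146/3 per unit): all 3 → value 146, running total 146.00
- B (115/15 per unit): 14 of 15 → value 14×115/15 = 107.3333, running total 253.33
Total 253.33.

253.33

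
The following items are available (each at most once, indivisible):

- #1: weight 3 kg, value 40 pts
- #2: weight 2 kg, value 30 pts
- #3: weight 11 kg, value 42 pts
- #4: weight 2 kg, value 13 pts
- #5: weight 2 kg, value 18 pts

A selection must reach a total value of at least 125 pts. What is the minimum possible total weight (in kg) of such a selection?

Subsets with value ≥ 125, sorted by total weight:
- #1+#2+#3+#5: weight 18, value 130
- #1+#2+#3+#4: weight 18, value 125
- #1+#2+#3+#4+#5: weight 20, value 143
Minimum weight: 18 kg.

18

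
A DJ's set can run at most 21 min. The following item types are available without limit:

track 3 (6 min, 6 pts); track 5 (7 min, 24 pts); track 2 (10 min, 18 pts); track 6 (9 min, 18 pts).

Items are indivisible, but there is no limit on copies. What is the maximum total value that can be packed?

Best value-per-unit is track 5 at 24/7, and filling with it alone uses duration 3×7=21. No mix of the others beats 3×24 = 72.

72 pts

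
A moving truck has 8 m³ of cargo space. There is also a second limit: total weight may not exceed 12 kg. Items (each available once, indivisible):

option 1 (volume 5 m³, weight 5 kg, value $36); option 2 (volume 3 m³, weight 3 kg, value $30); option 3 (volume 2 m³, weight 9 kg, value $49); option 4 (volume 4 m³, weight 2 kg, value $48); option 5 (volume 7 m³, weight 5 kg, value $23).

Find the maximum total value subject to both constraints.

Feasible sets respecting both limits:
- option 3+option 4: volume 6, weight 11, value 97
- option 2+option 3: volume 5, weight 12, value 79
- option 2+option 4: volume 7, weight 5, value 78
- option 1+option 2: volume 8, weight 8, value 66
Best: $97.

$97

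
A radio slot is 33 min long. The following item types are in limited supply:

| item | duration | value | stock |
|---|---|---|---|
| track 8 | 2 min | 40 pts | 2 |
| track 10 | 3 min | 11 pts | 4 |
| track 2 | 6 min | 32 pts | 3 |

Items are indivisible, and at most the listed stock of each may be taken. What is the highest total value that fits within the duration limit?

Top feasible selections:
- 2×track 8 + 3×track 10 + 3×track 2: duration 31, value 209
- 2×track 8 + 2×track 10 + 3×track 2: duration 28, value 198
- 2×track 8 + 4×track 10 + 2×track 2: duration 28, value 188
Best: 209 pts.

209 pts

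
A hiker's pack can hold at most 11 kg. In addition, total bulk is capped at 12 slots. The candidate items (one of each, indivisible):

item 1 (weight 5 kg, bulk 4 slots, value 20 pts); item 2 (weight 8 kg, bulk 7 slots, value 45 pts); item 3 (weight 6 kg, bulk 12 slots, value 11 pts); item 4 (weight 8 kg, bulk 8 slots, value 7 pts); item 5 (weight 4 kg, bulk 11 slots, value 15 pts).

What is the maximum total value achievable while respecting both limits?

45 pts

Feasible sets respecting both limits:
- item 2: weight 8, bulk 7, value 45
- item 1: weight 5, bulk 4, value 20
- item 5: weight 4, bulk 11, value 15
Best: 45 pts.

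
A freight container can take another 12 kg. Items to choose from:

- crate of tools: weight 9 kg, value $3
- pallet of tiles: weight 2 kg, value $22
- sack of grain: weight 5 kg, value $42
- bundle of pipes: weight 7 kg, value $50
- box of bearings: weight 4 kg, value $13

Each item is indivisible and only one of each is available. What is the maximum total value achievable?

$92

This is a 0/1 knapsack; check combinations near the capacity.
- sack of grain+bundle of pipes: weight 5+7=12, value 42+50=92
- pallet of tiles+sack of grain+box of bearings: weight 2+5+4=11, value 22+42+13=77
- pallet of tiles+bundle of pipes: weight 2+7=9, value 22+50=72
- pallet of tiles+sack of grain: weight 2+5=7, value 22+42=64
- bundle of pipes+box of bearings: weight 7+4=11, value 50+13=63
Best: $92.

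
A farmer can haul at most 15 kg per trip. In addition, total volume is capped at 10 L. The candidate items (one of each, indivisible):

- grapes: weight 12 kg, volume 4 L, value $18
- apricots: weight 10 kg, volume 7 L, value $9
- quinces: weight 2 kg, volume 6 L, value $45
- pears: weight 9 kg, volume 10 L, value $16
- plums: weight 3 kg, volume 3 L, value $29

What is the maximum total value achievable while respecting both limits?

$74

Feasible sets respecting both limits:
- quinces+plums: weight 5, volume 9, value 74
- grapes+quinces: weight 14, volume 10, value 63
- grapes+plums: weight 15, volume 7, value 47
- quinces: weight 2, volume 6, value 45
Best: $74.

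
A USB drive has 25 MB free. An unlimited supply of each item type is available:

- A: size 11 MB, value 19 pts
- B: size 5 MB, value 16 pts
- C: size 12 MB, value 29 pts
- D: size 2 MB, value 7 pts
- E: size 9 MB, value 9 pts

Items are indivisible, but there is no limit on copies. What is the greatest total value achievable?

Best value-per-unit is D at 7/2; filling with it alone gives 12×7 = 84.
Optimal mix: 1×B + 10×D → size 25, value 86.

86 pts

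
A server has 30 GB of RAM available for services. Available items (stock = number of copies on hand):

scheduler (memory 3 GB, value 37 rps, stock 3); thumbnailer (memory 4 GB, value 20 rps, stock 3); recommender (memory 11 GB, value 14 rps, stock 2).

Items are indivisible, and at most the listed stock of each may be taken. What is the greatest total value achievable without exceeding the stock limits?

Top feasible selections:
- 3×scheduler + 3×thumbnailer: memory 21, value 171
- 3×scheduler + 2×thumbnailer + 1×recommender: memory 28, value 165
- 3×scheduler + 2×thumbnailer: memory 17, value 151
Best: 171 rps.

171 rps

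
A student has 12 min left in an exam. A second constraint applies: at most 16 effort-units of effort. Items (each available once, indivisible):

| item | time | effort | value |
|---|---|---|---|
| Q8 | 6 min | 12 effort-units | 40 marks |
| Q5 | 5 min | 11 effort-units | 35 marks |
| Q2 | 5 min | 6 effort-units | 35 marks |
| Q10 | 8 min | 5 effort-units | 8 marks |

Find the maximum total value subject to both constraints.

40 marks

Feasible sets respecting both limits:
- Q8: time 6, effort 12, value 40
- Q5: time 5, effort 11, value 35
- Q2: time 5, effort 6, value 35
- Q10: time 8, effort 5, value 8
Best: 40 marks.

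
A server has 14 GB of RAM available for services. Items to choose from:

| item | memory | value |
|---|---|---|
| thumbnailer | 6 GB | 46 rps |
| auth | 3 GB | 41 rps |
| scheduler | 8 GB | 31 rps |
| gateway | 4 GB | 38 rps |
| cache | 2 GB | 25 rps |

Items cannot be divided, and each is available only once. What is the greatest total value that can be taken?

125 rps

Check high-value combinations within 14 GB:
- thumbnailer+auth+gateway: memory 6+3+4=13, value 46+41+38=125
- thumbnailer+auth+cache: memory 6+3+2=11, value 46+41+25=112
- thumbnailer+gateway+cache: memory 6+4+2=12, value 46+38+25=109
- auth+gateway+cache: memory 3+4+2=9, value 41+38+25=104
Best: 125 rps.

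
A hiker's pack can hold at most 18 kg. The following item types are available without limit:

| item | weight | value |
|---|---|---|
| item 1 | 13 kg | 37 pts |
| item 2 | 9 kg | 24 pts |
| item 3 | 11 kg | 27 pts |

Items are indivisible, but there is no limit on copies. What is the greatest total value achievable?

48 pts

Best value-per-unit is item 1 at 37/13; filling with it alone gives 1×37 = 37.
Optimal mix: 2×item 2 → weight 18, value 48.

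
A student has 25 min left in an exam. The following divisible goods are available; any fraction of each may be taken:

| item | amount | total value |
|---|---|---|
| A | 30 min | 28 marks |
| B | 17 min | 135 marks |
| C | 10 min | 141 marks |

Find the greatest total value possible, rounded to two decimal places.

Take in order of value per unit:
- C (141/10 per unit): all 10 → value 141, running total 141.00
- B (135/17 per unit): 15 of 17 → value 15×135/17 = 119.1176, running total 260.12
Total 260.12.

260.12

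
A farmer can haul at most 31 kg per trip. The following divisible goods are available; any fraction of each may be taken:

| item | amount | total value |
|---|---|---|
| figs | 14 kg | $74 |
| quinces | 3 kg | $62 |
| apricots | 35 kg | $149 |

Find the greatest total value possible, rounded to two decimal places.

195.60

Take in order of value per unit:
- quinces (62/3 per unit): all 3 → value 62, running total 62.00
- figs (74/14 per unit): all 14 → value 74, running total 136.00
- apricots (149/35 per unit): 14 of 35 → value 14×149/35 = 59.6000, running total 195.60
Total 195.60.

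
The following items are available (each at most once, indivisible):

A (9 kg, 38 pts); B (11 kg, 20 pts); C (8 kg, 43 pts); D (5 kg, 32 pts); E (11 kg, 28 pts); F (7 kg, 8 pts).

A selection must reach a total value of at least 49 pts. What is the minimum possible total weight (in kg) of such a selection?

13

Subsets with value ≥ 49, sorted by total weight:
- C+D: weight 13, value 75
- A+D: weight 14, value 70
- C+F: weight 15, value 51
Minimum weight: 13 kg.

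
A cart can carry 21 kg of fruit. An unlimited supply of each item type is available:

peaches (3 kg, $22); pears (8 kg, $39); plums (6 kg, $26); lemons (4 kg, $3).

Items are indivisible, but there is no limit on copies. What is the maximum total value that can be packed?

$154

Best value-per-unit is peaches at 22/3, and filling with it alone uses weight 7×3=21. No mix of the others beats 7×22 = 154.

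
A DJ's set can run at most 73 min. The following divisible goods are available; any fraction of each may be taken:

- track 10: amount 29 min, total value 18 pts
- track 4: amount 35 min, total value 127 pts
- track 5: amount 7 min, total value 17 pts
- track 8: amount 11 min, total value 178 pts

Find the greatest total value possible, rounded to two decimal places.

Take in order of value per unit:
- track 8 (178/11 per unit): all 11 → value 178, running total 178.00
- track 4 (127/35 per unit): all 35 → value 127, running total 305.00
- track 5 (17/7 per unit): all 7 → value 17, running total 322.00
- track 10 (18/29 per unit): 20 of 29 → value 20×18/29 = 12.4138, running total 334.41
Total 334.41.

334.41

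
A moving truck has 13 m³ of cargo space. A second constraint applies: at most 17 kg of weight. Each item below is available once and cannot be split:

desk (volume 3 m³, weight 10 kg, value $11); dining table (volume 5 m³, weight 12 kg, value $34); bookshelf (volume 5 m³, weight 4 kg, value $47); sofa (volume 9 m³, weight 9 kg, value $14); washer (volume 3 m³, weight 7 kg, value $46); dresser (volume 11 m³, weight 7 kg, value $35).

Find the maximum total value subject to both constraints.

$93

Feasible sets respecting both limits:
- bookshelf+washer: volume 8, weight 11, value 93
- dining table+bookshelf: volume 10, weight 16, value 81
- sofa+washer: volume 12, weight 16, value 60
- desk+bookshelf: volume 8, weight 14, value 58
Best: $93.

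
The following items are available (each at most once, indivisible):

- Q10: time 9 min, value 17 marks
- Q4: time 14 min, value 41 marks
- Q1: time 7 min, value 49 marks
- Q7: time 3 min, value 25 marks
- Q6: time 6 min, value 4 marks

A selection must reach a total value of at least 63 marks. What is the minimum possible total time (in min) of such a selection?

10

Subsets with value ≥ 63, sorted by total time:
- Q1+Q7: time 10, value 74
- Q1+Q7+Q6: time 16, value 78
- Q10+Q1: time 16, value 66
- Q4+Q7: time 17, value 66
Minimum time: 10 min.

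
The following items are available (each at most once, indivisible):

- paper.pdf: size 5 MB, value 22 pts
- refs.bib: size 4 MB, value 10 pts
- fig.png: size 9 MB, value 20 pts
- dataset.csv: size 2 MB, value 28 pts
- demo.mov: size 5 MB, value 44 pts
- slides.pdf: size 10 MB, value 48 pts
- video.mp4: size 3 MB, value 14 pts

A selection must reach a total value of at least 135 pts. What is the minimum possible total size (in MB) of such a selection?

22

Subsets with value ≥ 135, sorted by total size:
- paper.pdf+dataset.csv+demo.mov+slides.pdf: size 22, value 142
- refs.bib+dataset.csv+demo.mov+slides.pdf+video.mp4: size 24, value 144
- paper.pdf+dataset.csv+demo.mov+slides.pdf+video.mp4: size 25, value 156
Minimum size: 22 MB.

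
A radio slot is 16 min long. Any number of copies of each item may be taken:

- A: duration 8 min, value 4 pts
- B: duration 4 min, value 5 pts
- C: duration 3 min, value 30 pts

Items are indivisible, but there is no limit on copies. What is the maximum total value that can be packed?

150 pts

Best value-per-unit is C at 30/3, and filling with it alone uses duration 5×3=15. No mix of the others beats 5×30 = 150.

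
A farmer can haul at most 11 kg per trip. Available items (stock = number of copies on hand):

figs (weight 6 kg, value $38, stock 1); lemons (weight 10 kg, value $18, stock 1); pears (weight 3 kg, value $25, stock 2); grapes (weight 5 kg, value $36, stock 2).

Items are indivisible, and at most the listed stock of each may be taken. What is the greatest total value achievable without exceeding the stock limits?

$86

Top feasible selections:
- 2×pears + 1×grapes: weight 11, value 86
- 1×figs + 1×grapes: weight 11, value 74
- 2×grapes: weight 10, value 72
Best: $86.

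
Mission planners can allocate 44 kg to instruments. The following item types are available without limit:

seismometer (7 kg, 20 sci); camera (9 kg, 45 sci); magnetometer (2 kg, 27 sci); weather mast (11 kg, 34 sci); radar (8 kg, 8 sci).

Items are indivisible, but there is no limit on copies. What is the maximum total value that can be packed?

594 sci

Best value-per-unit is magnetometer at 27/2, and filling with it alone uses mass 22×2=44. No mix of the others beats 22×27 = 594.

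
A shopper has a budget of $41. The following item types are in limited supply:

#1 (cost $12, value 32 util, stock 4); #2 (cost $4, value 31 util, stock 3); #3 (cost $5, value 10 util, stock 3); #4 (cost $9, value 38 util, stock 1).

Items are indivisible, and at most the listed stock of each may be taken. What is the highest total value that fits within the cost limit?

Best selections within cost 41 and stock limits:
- 1×#1 + 3×#2 + 1×#3 + 1×#4: cost 38, value 173
- 2×#1 + 3×#2 + 1×#3: cost 41, value 167
Best: 173 util.

173 util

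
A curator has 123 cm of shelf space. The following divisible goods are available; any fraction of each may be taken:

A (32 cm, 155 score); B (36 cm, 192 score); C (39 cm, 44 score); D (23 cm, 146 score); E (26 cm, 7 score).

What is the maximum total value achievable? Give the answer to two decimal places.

Take in order of value per unit:
- D (146/23 per unit): all 23 → value 146, running total 146.00
- B (192/36 per unit): all 36 → value 192, running total 338.00
- A (155/32 per unit): all 32 → value 155, running total 493.00
- C (44/39 per unit): 32 of 39 → value 32×44/39 = 36.1026, running total 529.10
Total 529.10.

529.10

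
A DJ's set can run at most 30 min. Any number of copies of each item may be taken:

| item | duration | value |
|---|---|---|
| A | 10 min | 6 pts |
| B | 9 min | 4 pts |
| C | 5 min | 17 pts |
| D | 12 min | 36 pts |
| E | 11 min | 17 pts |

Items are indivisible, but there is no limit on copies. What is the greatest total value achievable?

Best value-per-unit is C at 17/5, and filling with it alone uses duration 6×5=30. No mix of the others beats 6×17 = 102.

102 pts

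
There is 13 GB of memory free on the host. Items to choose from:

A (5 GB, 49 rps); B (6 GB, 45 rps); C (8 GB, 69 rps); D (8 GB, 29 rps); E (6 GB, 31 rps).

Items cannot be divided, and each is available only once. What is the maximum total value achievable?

Check high-value combinations within 13 GB:
- A+C: memory 5+8=13, value 49+69=118
- A+B: memory 5+6=11, value 49+45=94
- A+E: memory 5+6=11, value 49+31=80
Best: 118 rps.

118 rps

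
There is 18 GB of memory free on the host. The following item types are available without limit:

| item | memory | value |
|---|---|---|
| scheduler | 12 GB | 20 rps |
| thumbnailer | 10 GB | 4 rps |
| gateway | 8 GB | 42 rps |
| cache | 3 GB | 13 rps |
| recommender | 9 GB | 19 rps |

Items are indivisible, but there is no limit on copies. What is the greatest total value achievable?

Best value-per-unit is gateway at 42/8, and filling with it alone uses memory 2×8=16. No mix of the others beats 2×42 = 84.

84 rps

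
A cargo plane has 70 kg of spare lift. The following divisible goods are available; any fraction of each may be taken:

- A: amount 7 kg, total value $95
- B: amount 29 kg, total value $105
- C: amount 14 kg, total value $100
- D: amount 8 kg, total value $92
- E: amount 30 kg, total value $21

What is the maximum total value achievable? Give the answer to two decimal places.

Take in order of value per unit:
- A (95/7 per unit): all 7 → value 95, running total 95.00
- D (92/8 per unit): all 8 → value 92, running total 187.00
- C (100/14 per unit): all 14 → value 100, running total 287.00
- B (105/29 per unit): all 29 → value 105, running total 392.00
- E (21/30 per unit): 12 of 30 → value 12×21/30 = 8.4000, running total 400.40
Total 400.40.

400.40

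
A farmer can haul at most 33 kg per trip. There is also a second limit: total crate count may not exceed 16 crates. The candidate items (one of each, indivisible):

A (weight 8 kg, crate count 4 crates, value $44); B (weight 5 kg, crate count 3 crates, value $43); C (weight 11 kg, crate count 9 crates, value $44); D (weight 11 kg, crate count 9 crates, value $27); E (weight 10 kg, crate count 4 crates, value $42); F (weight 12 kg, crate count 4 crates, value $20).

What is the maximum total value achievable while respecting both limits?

Feasible sets respecting both limits:
- A+B+C: weight 24, crate count 16, value 131
- A+B+E: weight 23, crate count 11, value 129
- B+C+E: weight 26, crate count 16, value 129
Best: $131.

$131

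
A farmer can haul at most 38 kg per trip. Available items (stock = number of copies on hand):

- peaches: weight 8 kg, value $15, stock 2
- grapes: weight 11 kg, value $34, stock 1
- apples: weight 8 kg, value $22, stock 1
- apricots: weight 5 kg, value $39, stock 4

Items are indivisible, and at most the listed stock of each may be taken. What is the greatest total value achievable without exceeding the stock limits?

Top feasible selections:
- 1×peaches + 1×apples + 4×apricots: weight 36, value 193
- 1×grapes + 4×apricots: weight 31, value 190
Best: $193.

$193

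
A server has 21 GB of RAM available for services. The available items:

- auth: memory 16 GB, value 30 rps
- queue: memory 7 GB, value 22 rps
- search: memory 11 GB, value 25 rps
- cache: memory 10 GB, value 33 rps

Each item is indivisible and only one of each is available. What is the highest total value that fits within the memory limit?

Check high-value combinations within 21 GB:
- search+cache: memory 11+10=21, value 25+33=58
- queue+cache: memory 7+10=17, value 22+33=55
- queue+search: memory 7+11=18, value 22+25=47
- cache: memory 10, value 33
Best: 58 rps.

58 rps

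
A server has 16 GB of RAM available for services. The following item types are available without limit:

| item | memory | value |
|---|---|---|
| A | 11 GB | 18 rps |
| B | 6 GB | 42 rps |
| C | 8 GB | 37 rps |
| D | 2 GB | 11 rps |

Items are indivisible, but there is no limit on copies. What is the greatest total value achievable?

106 rps

Best value-per-unit is B at 42/6; filling with it alone gives 2×42 = 84.
Optimal mix: 2×B + 2×D → memory 16, value 106.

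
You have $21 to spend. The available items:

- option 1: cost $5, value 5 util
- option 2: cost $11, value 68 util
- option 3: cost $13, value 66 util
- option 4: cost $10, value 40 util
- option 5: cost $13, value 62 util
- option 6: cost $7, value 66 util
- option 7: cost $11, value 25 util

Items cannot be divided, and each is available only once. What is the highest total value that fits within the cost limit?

134 util

This is a 0/1 knapsack; check combinations near the capacity.
- option 2+option 6: cost 11+7=18, value 68+66=134
- option 3+option 6: cost 13+7=20, value 66+66=132
- option 5+option 6: cost 13+7=20, value 62+66=128
Best: 134 util.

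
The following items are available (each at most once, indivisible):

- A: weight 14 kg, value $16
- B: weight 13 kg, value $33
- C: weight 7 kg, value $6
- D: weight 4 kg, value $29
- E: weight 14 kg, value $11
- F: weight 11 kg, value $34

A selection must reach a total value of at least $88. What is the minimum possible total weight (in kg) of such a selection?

28

Subsets with value ≥ 88, sorted by total weight:
- B+D+F: weight 28, value 96
- B+C+D+F: weight 35, value 102
- A+B+D+F: weight 42, value 112
- B+D+E+F: weight 42, value 107
Minimum weight: 28 kg.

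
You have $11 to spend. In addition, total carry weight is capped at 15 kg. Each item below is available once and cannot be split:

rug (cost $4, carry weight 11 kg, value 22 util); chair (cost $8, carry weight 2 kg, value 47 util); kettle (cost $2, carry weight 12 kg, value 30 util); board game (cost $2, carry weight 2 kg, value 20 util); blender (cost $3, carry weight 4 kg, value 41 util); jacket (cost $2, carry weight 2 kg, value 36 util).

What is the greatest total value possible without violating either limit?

Feasible sets respecting both limits:
- board game+blender+jacket: cost 7, carry weight 8, value 97
- chair+blender: cost 11, carry weight 6, value 88
- chair+jacket: cost 10, carry weight 4, value 83
- rug+board game+jacket: cost 8, carry weight 15, value 78
Best: 97 util.

97 util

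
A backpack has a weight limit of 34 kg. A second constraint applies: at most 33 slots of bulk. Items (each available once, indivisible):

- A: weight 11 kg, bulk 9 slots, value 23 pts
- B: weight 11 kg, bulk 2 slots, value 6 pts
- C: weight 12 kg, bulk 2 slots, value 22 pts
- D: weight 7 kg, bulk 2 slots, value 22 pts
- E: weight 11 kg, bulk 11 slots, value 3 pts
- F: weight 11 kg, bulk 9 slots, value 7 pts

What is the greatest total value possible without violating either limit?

67 pts

Feasible sets respecting both limits:
- A+C+D: weight 30, bulk 13, value 67
- A+C+F: weight 34, bulk 20, value 52
- A+D+F: weight 29, bulk 20, value 52
Best: 67 pts.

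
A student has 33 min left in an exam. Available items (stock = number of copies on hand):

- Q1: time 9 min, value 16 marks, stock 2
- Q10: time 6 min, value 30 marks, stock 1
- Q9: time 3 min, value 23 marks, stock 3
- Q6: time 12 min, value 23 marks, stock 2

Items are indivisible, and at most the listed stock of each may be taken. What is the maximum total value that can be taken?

Top feasible selections:
- 2×Q1 + 1×Q10 + 3×Q9: time 33, value 131
- 1×Q10 + 3×Q9 + 1×Q6: time 27, value 122
- 1×Q1 + 1×Q10 + 3×Q9: time 24, value 115
- 3×Q9 + 2×Q6: time 33, value 115
Best: 131 marks.

131 marks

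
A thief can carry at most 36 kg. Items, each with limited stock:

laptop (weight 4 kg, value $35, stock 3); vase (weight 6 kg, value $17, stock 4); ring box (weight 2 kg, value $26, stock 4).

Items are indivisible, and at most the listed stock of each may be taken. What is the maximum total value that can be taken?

Top feasible selections:
- 3×laptop + 2×vase + 4×ring box: weight 32, value 243
- 3×laptop + 3×vase + 3×ring box: weight 36, value 234
- 3×laptop + 1×vase + 4×ring box: weight 26, value 226
- 2×laptop + 3×vase + 4×ring box: weight 34, value 225
Best: $243.

$243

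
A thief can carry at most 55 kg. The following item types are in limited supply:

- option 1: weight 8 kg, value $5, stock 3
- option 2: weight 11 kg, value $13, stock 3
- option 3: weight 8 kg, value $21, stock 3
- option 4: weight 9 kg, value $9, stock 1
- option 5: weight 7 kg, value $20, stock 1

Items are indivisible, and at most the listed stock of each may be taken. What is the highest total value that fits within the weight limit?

$109

Best selections within weight 55 and stock limits:
- 2×option 2 + 3×option 3 + 1×option 5: weight 53, value 109
- 1×option 2 + 3×option 3 + 1×option 4 + 1×option 5: weight 51, value 105
Best: $109.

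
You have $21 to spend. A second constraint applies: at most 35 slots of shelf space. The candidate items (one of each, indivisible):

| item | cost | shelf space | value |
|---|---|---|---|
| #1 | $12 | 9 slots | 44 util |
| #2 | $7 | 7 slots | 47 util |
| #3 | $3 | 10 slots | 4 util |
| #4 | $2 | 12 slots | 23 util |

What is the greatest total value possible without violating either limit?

Feasible sets respecting both limits:
- #1+#2+#4: cost 21, shelf space 28, value 114
- #1+#2: cost 19, shelf space 16, value 91
- #2+#3+#4: cost 12, shelf space 29, value 74
Best: 114 util.

114 util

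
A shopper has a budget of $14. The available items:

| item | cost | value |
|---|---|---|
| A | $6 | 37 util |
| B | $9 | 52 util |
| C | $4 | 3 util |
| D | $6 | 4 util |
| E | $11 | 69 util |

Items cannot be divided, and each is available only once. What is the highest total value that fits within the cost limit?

69 util

Check high-value combinations within $14:
- E: cost 11, value 69
- B+C: cost 9+4=13, value 52+3=55
- B: cost 9, value 52
- A+D: cost 6+6=12, value 37+4=41
- A+C: cost 6+4=10, value 37+3=40
Best: 69 util.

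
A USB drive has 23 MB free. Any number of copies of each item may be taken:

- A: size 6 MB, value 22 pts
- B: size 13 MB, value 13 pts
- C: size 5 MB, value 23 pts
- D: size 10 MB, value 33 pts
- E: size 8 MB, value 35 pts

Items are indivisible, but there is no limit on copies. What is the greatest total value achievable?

Best value-per-unit is C at 23/5; filling with it alone gives 4×23 = 92.
Optimal mix: 3×C + 1×E → size 23, value 104.

104 pts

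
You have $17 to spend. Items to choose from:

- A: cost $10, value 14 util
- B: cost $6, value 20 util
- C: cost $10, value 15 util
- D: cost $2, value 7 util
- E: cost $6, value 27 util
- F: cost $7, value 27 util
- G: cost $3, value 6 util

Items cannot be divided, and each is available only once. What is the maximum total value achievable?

61 util

Check high-value combinations within $17:
- D+E+F: cost 2+6+7=15, value 7+27+27=61
- E+F+G: cost 6+7+3=16, value 27+27+6=60
- B+D+E+G: cost 6+2+6+3=17, value 20+7+27+6=60
- E+F: cost 6+7=13, value 27+27=54
- B+D+E: cost 6+2+6=14, value 20+7+27=54
Best: 61 util.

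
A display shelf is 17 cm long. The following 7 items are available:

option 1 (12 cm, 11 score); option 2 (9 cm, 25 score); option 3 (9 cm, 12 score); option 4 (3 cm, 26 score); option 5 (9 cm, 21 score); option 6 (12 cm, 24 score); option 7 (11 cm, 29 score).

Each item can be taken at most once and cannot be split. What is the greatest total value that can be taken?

55 score

Check high-value combinations within 17 cm:
- option 4+option 7: length 3+11=14, value 26+29=55
- option 2+option 4: length 9+3=12, value 25+26=51
- option 4+option 6: length 3+12=15, value 26+24=50
Best: 55 score.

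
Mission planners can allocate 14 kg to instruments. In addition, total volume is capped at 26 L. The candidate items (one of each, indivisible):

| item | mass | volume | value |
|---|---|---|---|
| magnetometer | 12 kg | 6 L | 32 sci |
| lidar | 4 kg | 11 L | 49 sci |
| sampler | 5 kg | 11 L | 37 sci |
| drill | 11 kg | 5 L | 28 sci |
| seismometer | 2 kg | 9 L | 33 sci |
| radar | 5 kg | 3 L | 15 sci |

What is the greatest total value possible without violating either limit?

101 sci

Feasible sets respecting both limits:
- lidar+sampler+radar: mass 14, volume 25, value 101
- lidar+seismometer+radar: mass 11, volume 23, value 97
- lidar+sampler: mass 9, volume 22, value 86
- sampler+seismometer+radar: mass 12, volume 23, value 85
Best: 101 sci.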